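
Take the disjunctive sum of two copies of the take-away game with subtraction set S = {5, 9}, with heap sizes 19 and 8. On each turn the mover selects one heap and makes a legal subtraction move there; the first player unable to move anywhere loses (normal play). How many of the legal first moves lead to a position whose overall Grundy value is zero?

0

All heaps use S = {5, 9}:
n :  0  1  2  3  4  5  6  7  8  9 10 11 12 13 14 15 16 17 18 19
G :  0  0  0  0  0  1  1  1  1  1  2  2  2  2  0  0  0  0  0  1
Heap A: G(19) = 1.
Heap B: G(8) = 1.
Combined Grundy value = 1 ⊕ 1 = 0.
A winning move leaves total XOR = 0, i.e. changes one component's Grundy value g to g ⊕ X where X is the current total.
Heap A: target g' = 1⊕0 = 1, but every legal move changes the Grundy value (mex property), so 0 moves.
Heap B: target g' = 1⊕0 = 1, but every legal move changes the Grundy value (mex property), so 0 moves.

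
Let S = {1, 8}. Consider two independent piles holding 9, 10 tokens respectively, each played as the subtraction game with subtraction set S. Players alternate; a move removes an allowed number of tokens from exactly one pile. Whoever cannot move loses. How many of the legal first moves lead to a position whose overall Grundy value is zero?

3

All piles use S = {1, 8}:
n :  0  1  2  3  4  5  6  7  8  9 10
G :  0  1  0  1  0  1  0  1  2  0  1
Pile A: G(9) = 0.
Pile B: G(10) = 1.
Combined Grundy value = 0 ⊕ 1 = 1.
A winning move leaves total XOR = 0, i.e. changes one component's Grundy value g to g ⊕ X where X is the current total.
Pile A: need g' = 0⊕1 = 1. Options: 9−1→G=2, 9−8→G=1. Hits: 1.
Pile B: need g' = 1⊕1 = 0. Options: 10−1→G=0, 10−8→G=0. Hits: 2.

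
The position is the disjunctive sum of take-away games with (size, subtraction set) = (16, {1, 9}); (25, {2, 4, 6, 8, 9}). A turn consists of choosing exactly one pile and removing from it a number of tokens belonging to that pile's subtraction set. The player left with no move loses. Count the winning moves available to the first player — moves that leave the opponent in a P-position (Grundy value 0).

3

Pile A, S = {1, 9}:
G(0) = 0
G(1) = mex{0} = 1
G(2) = mex{1} = 0
G(3) = mex{0} = 1
G(4) = mex{1} = 0
G(5) = mex{0} = 1
G(6) = mex{1} = 0
G(7) = mex{0} = 1
G(8) = mex{1} = 0
G(9) = mex{0,0} = 1
G(10) = mex{1,1} = 0
G(11) = mex{0,0} = 1
G(12) = mex{1,1} = 0
G(13) = mex{0,0} = 1
G(14) = mex{1,1} = 0
G(15) = mex{0,0} = 1
G(16) = mex{1,1} = 0
G_A(16) = 0.
Pile B, S = {2, 4, 6, 8, 9}:
G(0) = 0
G(1) = mex{} = 0
G(2) = mex{0} = 1
G(3) = mex{0} = 1
G(4) = mex{1,0} = 2
G(5) = mex{1,0} = 2
G(6) = mex{2,1,0} = 3
G(7) = mex{2,1,0} = 3
G(8) = mex{3,2,1,0} = 4
G(9) = mex{3,2,1,0,0} = 4
G(10) = mex{4,3,2,1,0} = 5
G(11) = mex{4,3,2,1,1} = 0
G(12) = mex{5,4,3,2,1} = 0
G(13) = mex{0,4,3,2,2} = 1
G(14) = mex{0,5,4,3,2} = 1
G(15) = mex{1,0,4,3,3} = 2
G(16) = mex{1,0,5,4,3} = 2
G(17) = mex{2,1,0,4,4} = 3
G(18) = mex{2,1,0,5,4} = 3
G(19) = mex{3,2,1,0,5} = 4
G(20) = mex{3,2,1,0,0} = 4
G(21) = mex{4,3,2,1,0} = 5
G(22) = mex{4,3,2,1,1} = 0
G(23) = mex{5,4,3,2,1} = 0
G(24) = mex{0,4,3,2,2} = 1
G(25) = mex{0,5,4,3,2} = 1
G_B(25) = 1.
Combined Grundy value = 0 ⊕ 1 = 1.
A winning move leaves total XOR = 0, i.e. changes one component's Grundy value g to g ⊕ X where X is the current total.
Pile A: need g' = 0⊕1 = 1. Options: 16−1→G=1, 16−9→G=1. Hits: 2.
Pile B: need g' = 1⊕1 = 0. Options: 25−2→G=0, 25−4→G=5, 25−6→G=4, 25−8→G=3, 25−9→G=2. Hits: 1.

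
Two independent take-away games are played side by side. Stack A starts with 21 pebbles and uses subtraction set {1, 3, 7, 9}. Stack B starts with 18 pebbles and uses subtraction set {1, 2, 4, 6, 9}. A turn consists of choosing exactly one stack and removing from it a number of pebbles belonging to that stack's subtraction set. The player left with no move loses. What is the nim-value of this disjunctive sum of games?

3

Stack A, S = {1, 3, 7, 9}:
n :  0  1  2  3  4  5  6  7  8  9 10 11 12 13 14 15 16 17 18 19 20 21
G :  0  1  0  1  0  1  0  1  0  1  0  1  0  1  0  1  0  1  0  1  0  1
G_A(21) = 1.
Stack B, S = {1, 2, 4, 6, 9}:
n :  0  1  2  3  4  5  6  7  8  9 10 11 12 13 14 15 16 17 18
G :  0  1  2  0  1  2  3  4  0  1  2  0  1  2  3  4  0  1  2
G_B(18) = 2.
Combined Grundy value = 1 ⊕ 2 = 3.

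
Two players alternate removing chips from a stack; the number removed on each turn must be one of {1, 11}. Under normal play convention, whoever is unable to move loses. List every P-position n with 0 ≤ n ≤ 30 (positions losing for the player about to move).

0, 2, 4, 6, 8, 10, 12, 14, 16, 18, 20, 22, 24, 26, 28, 30

G(0) = 0
G(1) = mex{0} = 1
G(2) = mex{1} = 0
G(3) = mex{0} = 1
G(4) = mex{1} = 0
G(5) = mex{0} = 1
G(6) = mex{1} = 0
G(7) = mex{0} = 1
G(8) = mex{1} = 0
G(9) = mex{0} = 1
G(10) = mex{1} = 0
G(11) = mex{0,0} = 1
G(12) = mex{1,1} = 0
G(13) = mex{0,0} = 1
G(14) = mex{1,1} = 0
G(15) = mex{0,0} = 1
G(16) = mex{1,1} = 0
G(17) = mex{0,0} = 1
G(18) = mex{1,1} = 0
G(19) = mex{0,0} = 1
G(20) = mex{1,1} = 0
G(21) = mex{0,0} = 1
G(22) = mex{1,1} = 0
G(23) = mex{0,0} = 1
G(24) = mex{1,1} = 0
G(25) = mex{0,0} = 1
G(26) = mex{1,1} = 0
G(27) = mex{0,0} = 1
G(28) = mex{1,1} = 0
G(29) = mex{0,0} = 1
G(30) = mex{1,1} = 0
P-positions are exactly the n with G(n) = 0.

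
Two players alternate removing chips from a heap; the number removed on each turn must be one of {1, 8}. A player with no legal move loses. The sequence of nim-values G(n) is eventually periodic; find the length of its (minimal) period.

9

G(0) = 0
G(1) = mex{0} = 1
G(2) = mex{1} = 0
G(3) = mex{0} = 1
G(4) = mex{1} = 0
G(5) = mex{0} = 1
G(6) = mex{1} = 0
G(7) = mex{0} = 1
G(8) = mex{1,0} = 2
G(9) = mex{2,1} = 0
G(10) = mex{0,0} = 1
G(11) = mex{1,1} = 0
G(12) = mex{0,0} = 1
G(13) = mex{1,1} = 0
G(14) = mex{0,0} = 1
G(15) = mex{1,1} = 0
G(16) = mex{0,2} = 1
G(17) = mex{1,0} = 2
G(18) = mex{2,1} = 0
G(19) = mex{0,0} = 1
G(n+9) = G(n) holds for n = 0,…,7 (a full window of length max(S) = 8), so the sequence is purely periodic with period 9.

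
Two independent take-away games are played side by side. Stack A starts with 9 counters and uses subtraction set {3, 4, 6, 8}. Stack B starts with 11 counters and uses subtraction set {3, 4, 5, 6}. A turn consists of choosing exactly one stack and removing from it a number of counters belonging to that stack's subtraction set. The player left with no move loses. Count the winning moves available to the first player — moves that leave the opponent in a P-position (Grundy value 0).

Stack A, S = {3, 4, 6, 8}:
G(0) = 0
G(1) = mex{} = 0
G(2) = mex{} = 0
G(3) = mex{0} = 1
G(4) = mex{0,0} = 1
G(5) = mex{0,0} = 1
G(6) = mex{1,0,0} = 2
G(7) = mex{1,1,0} = 2
G(8) = mex{1,1,0,0} = 2
G(9) = mex{2,1,1,0} = 3
G_A(9) = 3.
Stack B, S = {3, 4, 5, 6}:
G(0) = 0
G(1) = mex{} = 0
G(2) = mex{} = 0
G(3) = mex{0} = 1
G(4) = mex{0,0} = 1
G(5) = mex{0,0,0} = 1
G(6) = mex{1,0,0,0} = 2
G(7) = mex{1,1,0,0} = 2
G(8) = mex{1,1,1,0} = 2
G(9) = mex{2,1,1,1} = 0
G(10) = mex{2,2,1,1} = 0
G(11) = mex{2,2,2,1} = 0
G_B(11) = 0.
Combined Grundy value = 3 ⊕ 0 = 3.
A winning move leaves total XOR = 0, i.e. changes one component's Grundy value g to g ⊕ X where X is the current total.
Stack A: need g' = 3⊕3 = 0. Options: 9−3→G=2, 9−4→G=1, 9−6→G=1, 9−8→G=0. Hits: 1.
Stack B: need g' = 0⊕3 = 3. Options: 11−3→G=2, 11−4→G=2, 11−5→G=2, 11−6→G=1. Hits: 0.

1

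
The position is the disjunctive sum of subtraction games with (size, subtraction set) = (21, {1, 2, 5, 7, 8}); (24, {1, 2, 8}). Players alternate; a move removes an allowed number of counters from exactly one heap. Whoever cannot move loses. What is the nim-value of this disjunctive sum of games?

0

Heap A, S = {1, 2, 5, 7, 8}:
G(0) = 0
G(1) = mex{0} = 1
G(2) = mex{1,0} = 2
G(3) = mex{2,1} = 0
G(4) = mex{0,2} = 1
G(5) = mex{1,0,0} = 2
G(6) = mex{2,1,1} = 0
G(7) = mex{0,2,2,0} = 1
G(8) = mex{1,0,0,1,0} = 2
G(9) = mex{2,1,1,2,1} = 0
G(10) = mex{0,2,2,0,2} = 1
G(11) = mex{1,0,0,1,0} = 2
G(12) = mex{2,1,1,2,1} = 0
G(13) = mex{0,2,2,0,2} = 1
G(14) = mex{1,0,0,1,0} = 2
G(15) = mex{2,1,1,2,1} = 0
G(16) = mex{0,2,2,0,2} = 1
G(17) = mex{1,0,0,1,0} = 2
G(18) = mex{2,1,1,2,1} = 0
G(19) = mex{0,2,2,0,2} = 1
G(20) = mex{1,0,0,1,0} = 2
G(21) = mex{2,1,1,2,1} = 0
G_A(21) = 0.
Heap B, S = {1, 2, 8}:
G(0) = 0
G(1) = mex{0} = 1
G(2) = mex{1,0} = 2
G(3) = mex{2,1} = 0
G(4) = mex{0,2} = 1
G(5) = mex{1,0} = 2
G(6) = mex{2,1} = 0
G(7) = mex{0,2} = 1
G(8) = mex{1,0,0} = 2
G(9) = mex{2,1,1} = 0
G(10) = mex{0,2,2} = 1
G(11) = mex{1,0,0} = 2
G(12) = mex{2,1,1} = 0
G(13) = mex{0,2,2} = 1
G(14) = mex{1,0,0} = 2
G(15) = mex{2,1,1} = 0
G(16) = mex{0,2,2} = 1
G(17) = mex{1,0,0} = 2
G(18) = mex{2,1,1} = 0
G(19) = mex{0,2,2} = 1
G(20) = mex{1,0,0} = 2
G(21) = mex{2,1,1} = 0
G(22) = mex{0,2,2} = 1
G(23) = mex{1,0,0} = 2
G(24) = mex{2,1,1} = 0
G_B(24) = 0.
Combined Grundy value = 0 ⊕ 0 = 0.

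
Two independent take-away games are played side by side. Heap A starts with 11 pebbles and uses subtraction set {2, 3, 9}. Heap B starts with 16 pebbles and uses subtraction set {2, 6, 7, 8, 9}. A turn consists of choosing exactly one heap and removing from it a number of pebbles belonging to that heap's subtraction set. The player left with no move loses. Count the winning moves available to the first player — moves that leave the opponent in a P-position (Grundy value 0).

0

Heap A, S = {2, 3, 9}:
G(0) = 0
G(1) = mex{} = 0
G(2) = mex{0} = 1
G(3) = mex{0,0} = 1
G(4) = mex{1,0} = 2
G(5) = mex{1,1} = 0
G(6) = mex{2,1} = 0
G(7) = mex{0,2} = 1
G(8) = mex{0,0} = 1
G(9) = mex{1,0,0} = 2
G(10) = mex{1,1,0} = 2
G(11) = mex{2,1,1} = 0
G_A(11) = 0.
Heap B, S = {2, 6, 7, 8, 9}:
n :  0  1  2  3  4  5  6  7  8  9 10 11 12 13 14 15 16
G :  0  0  1  1  0  0  1  1  2  2  3  3  2  2  3  0  0
G_B(16) = 0.
Combined Grundy value = 0 ⊕ 0 = 0.
A winning move leaves total XOR = 0, i.e. changes one component's Grundy value g to g ⊕ X where X is the current total.
Heap A: target g' = 0⊕0 = 0, but every legal move changes the Grundy value (mex property), so 0 moves.
Heap B: target g' = 0⊕0 = 0, but every legal move changes the Grundy value (mex property), so 0 moves.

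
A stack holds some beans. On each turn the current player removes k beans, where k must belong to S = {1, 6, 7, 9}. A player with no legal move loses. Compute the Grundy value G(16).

G(0) = 0
G(1) = mex{0} = 1
G(2) = mex{1} = 0
G(3) = mex{0} = 1
G(4) = mex{1} = 0
G(5) = mex{0} = 1
G(6) = mex{1,0} = 2
G(7) = mex{2,1,0} = 3
G(8) = mex{3,0,1} = 2
G(9) = mex{2,1,0,0} = 3
G(10) = mex{3,0,1,1} = 2
G(11) = mex{2,1,0,0} = 3
G(12) = mex{3,2,1,1} = 0
G(13) = mex{0,3,2,0} = 1
G(14) = mex{1,2,3,1} = 0
G(15) = mex{0,3,2,2} = 1
G(16) = mex{1,2,3,3} = 0

0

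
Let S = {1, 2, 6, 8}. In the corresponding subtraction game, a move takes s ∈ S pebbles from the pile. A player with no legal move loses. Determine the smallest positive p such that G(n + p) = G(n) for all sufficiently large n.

7

n :  0  1  2  3  4  5  6  7  8  9 10 11 12 13 14 15 16
G :  0  1  2  0  1  2  3  0  1  2  0  1  2  3  0  1  2
G(n+7) = G(n) holds for n = 0,…,7 (a full window of length max(S) = 8), so the sequence is purely periodic with period 7.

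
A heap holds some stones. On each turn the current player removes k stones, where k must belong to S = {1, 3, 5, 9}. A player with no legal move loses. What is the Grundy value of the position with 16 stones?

n :  0  1  2  3  4  5  6  7  8  9 10 11 12 13 14 15 16
G :  0  1  0  1  0  1  0  1  0  1  0  1  0  1  0  1  0

0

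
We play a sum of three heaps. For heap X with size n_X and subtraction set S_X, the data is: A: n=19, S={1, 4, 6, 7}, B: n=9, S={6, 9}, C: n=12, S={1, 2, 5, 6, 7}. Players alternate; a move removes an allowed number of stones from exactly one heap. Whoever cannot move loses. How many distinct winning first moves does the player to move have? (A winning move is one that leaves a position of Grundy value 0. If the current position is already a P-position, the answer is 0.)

6

Heap A, S = {1, 4, 6, 7}:
n :  0  1  2  3  4  5  6  7  8  9 10 11 12 13 14 15 16 17 18 19
G :  0  1  0  1  2  0  1  2  3  2  0  1  2  0  1  0  1  2  0  1
G_A(19) = 1.
Heap B, S = {6, 9}:
n : 0 1 2 3 4 5 6 7 8 9
G : 0 0 0 0 0 0 1 1 1 1
G_B(9) = 1.
Heap C, S = {1, 2, 5, 6, 7}:
G(0) = 0
G(1) = mex{0} = 1
G(2) = mex{1,0} = 2
G(3) = mex{2,1} = 0
G(4) = mex{0,2} = 1
G(5) = mex{1,0,0} = 2
G(6) = mex{2,1,1,0} = 3
G(7) = mex{3,2,2,1,0} = 4
G(8) = mex{4,3,0,2,1} = 5
G(9) = mex{5,4,1,0,2} = 3
G(10) = mex{3,5,2,1,0} = 4
G(11) = mex{4,3,3,2,1} = 0
G(12) = mex{0,4,4,3,2} = 1
G_C(12) = 1.
Combined Grundy value = 1 ⊕ 1 ⊕ 1 = 1.
A winning move leaves total XOR = 0, i.e. changes one component's Grundy value g to g ⊕ X where X is the current total.
Heap A: need g' = 1⊕1 = 0. Options: 19−1→G=0, 19−4→G=0, 19−6→G=0, 19−7→G=2. Hits: 3.
Heap B: need g' = 1⊕1 = 0. Options: 9−6→G=0, 9−9→G=0. Hits: 2.
Heap C: need g' = 1⊕1 = 0. Options: 12−1→G=0, 12−2→G=4, 12−5→G=4, 12−6→G=3, 12−7→G=2. Hits: 1.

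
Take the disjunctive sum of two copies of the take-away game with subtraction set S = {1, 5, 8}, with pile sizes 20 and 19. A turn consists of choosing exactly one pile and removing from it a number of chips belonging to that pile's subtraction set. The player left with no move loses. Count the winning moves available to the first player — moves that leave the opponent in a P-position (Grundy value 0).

All piles use S = {1, 5, 8}:
G(0) = 0
G(1) = mex{0} = 1
G(2) = mex{1} = 0
G(3) = mex{0} = 1
G(4) = mex{1} = 0
G(5) = mex{0,0} = 1
G(6) = mex{1,1} = 0
G(7) = mex{0,0} = 1
G(8) = mex{1,1,0} = 2
G(9) = mex{2,0,1} = 3
G(10) = mex{3,1,0} = 2
G(11) = mex{2,0,1} = 3
G(12) = mex{3,1,0} = 2
G(13) = mex{2,2,1} = 0
G(14) = mex{0,3,0} = 1
G(15) = mex{1,2,1} = 0
G(16) = mex{0,3,2} = 1
G(17) = mex{1,2,3} = 0
G(18) = mex{0,0,2} = 1
G(19) = mex{1,1,3} = 0
G(20) = mex{0,0,2} = 1
Pile A: G(20) = 1.
Pile B: G(19) = 0.
Combined Grundy value = 1 ⊕ 0 = 1.
A winning move leaves total XOR = 0, i.e. changes one component's Grundy value g to g ⊕ X where X is the current total.
Pile A: need g' = 1⊕1 = 0. Options: 20−1→G=0, 20−5→G=0, 20−8→G=2. Hits: 2.
Pile B: need g' = 0⊕1 = 1. Options: 19−1→G=1, 19−5→G=1, 19−8→G=3. Hits: 2.

4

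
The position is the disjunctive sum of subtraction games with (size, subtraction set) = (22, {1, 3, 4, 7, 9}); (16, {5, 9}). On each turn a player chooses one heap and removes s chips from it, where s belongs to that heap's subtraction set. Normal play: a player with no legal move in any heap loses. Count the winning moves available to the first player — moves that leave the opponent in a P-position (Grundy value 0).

Heap A, S = {1, 3, 4, 7, 9}:
n :  0  1  2  3  4  5  6  7  8  9 10 11 12 13 14 15 16 17 18 19 20 21 22
G :  0  1  0  1  2  3  2  3  0  1  0  1  2  3  2  3  0  1  0  1  2  3  2
G_A(22) = 2.
Heap B, S = {5, 9}:
n :  0  1  2  3  4  5  6  7  8  9 10 11 12 13 14 15 16
G :  0  0  0  0  0  1  1  1  1  1  2  2  2  2  0  0  0
G_B(16) = 0.
Combined Grundy value = 2 ⊕ 0 = 2.
A winning move leaves total XOR = 0, i.e. changes one component's Grundy value g to g ⊕ X where X is the current total.
Heap A: need g' = 2⊕2 = 0. Options: 22−1→G=3, 22−3→G=1, 22−4→G=0, 22−7→G=3, 22−9→G=3. Hits: 1.
Heap B: need g' = 0⊕2 = 2. Options: 16−5→G=2, 16−9→G=1. Hits: 1.

2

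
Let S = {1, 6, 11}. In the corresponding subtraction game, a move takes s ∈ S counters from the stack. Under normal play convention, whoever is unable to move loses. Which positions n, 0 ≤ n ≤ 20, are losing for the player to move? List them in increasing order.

0, 2, 4, 7, 9, 12, 14, 16, 19

G(0) = 0
G(1) = mex{0} = 1
G(2) = mex{1} = 0
G(3) = mex{0} = 1
G(4) = mex{1} = 0
G(5) = mex{0} = 1
G(6) = mex{1,0} = 2
G(7) = mex{2,1} = 0
G(8) = mex{0,0} = 1
G(9) = mex{1,1} = 0
G(10) = mex{0,0} = 1
G(11) = mex{1,1,0} = 2
G(12) = mex{2,2,1} = 0
G(13) = mex{0,0,0} = 1
G(14) = mex{1,1,1} = 0
G(15) = mex{0,0,0} = 1
G(16) = mex{1,1,1} = 0
G(17) = mex{0,2,2} = 1
G(18) = mex{1,0,0} = 2
G(19) = mex{2,1,1} = 0
G(20) = mex{0,0,0} = 1
P-positions are exactly the n with G(n) = 0.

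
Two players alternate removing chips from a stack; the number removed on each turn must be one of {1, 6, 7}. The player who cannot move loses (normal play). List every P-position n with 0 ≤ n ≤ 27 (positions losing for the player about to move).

0, 2, 4, 12, 14, 16, 24, 26

n :  0  1  2  3  4  5  6  7  8  9 10 11 12 13 14 15 16 17 18 19 20 21 22 23 24 25 26 27
G :  0  1  0  1  0  1  2  3  2  3  2  3  0  1  0  1  0  1  2  3  2  3  2  3  0  1  0  1
P-positions are exactly the n with G(n) = 0.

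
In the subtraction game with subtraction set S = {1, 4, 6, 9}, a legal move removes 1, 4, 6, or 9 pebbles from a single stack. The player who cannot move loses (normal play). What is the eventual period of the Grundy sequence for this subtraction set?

G(0) = 0
G(1) = mex{0} = 1
G(2) = mex{1} = 0
G(3) = mex{0} = 1
G(4) = mex{1,0} = 2
G(5) = mex{2,1} = 0
G(6) = mex{0,0,0} = 1
G(7) = mex{1,1,1} = 0
G(8) = mex{0,2,0} = 1
G(9) = mex{1,0,1,0} = 2
G(10) = mex{2,1,2,1} = 0
G(11) = mex{0,0,0,0} = 1
G(12) = mex{1,1,1,1} = 0
G(13) = mex{0,2,0,2} = 1
G(14) = mex{1,0,1,0} = 2
G(15) = mex{2,1,2,1} = 0
G(n+5) = G(n) holds for n = 0,…,8 (a full window of length max(S) = 9), so the sequence is purely periodic with period 5.

5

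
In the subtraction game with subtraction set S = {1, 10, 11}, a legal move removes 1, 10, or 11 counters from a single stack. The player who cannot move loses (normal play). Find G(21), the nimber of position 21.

1

G(0) = 0
G(1) = mex{0} = 1
G(2) = mex{1} = 0
G(3) = mex{0} = 1
G(4) = mex{1} = 0
G(5) = mex{0} = 1
G(6) = mex{1} = 0
G(7) = mex{0} = 1
G(8) = mex{1} = 0
G(9) = mex{0} = 1
G(10) = mex{1,0} = 2
G(11) = mex{2,1,0} = 3
G(12) = mex{3,0,1} = 2
G(13) = mex{2,1,0} = 3
G(14) = mex{3,0,1} = 2
G(15) = mex{2,1,0} = 3
G(16) = mex{3,0,1} = 2
G(17) = mex{2,1,0} = 3
G(18) = mex{3,0,1} = 2
G(19) = mex{2,1,0} = 3
G(20) = mex{3,2,1} = 0
G(21) = mex{0,3,2} = 1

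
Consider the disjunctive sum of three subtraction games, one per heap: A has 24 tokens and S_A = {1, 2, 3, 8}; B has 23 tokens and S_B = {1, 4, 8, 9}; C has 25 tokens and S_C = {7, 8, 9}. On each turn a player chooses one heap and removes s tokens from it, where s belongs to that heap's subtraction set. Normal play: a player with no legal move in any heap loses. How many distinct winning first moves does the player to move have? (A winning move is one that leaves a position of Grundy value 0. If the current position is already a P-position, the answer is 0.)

Heap A, S = {1, 2, 3, 8}:
n :  0  1  2  3  4  5  6  7  8  9 10 11 12 13 14 15 16 17 18 19 20 21 22 23 24
G :  0  1  2  3  0  1  2  3  4  0  1  2  3  0  1  2  3  4  0  1  2  3  0  1  2
G_A(24) = 2.
Heap B, S = {1, 4, 8, 9}:
G(0) = 0
G(1) = mex{0} = 1
G(2) = mex{1} = 0
G(3) = mex{0} = 1
G(4) = mex{1,0} = 2
G(5) = mex{2,1} = 0
G(6) = mex{0,0} = 1
G(7) = mex{1,1} = 0
G(8) = mex{0,2,0} = 1
G(9) = mex{1,0,1,0} = 2
G(10) = mex{2,1,0,1} = 3
G(11) = mex{3,0,1,0} = 2
G(12) = mex{2,1,2,1} = 0
G(13) = mex{0,2,0,2} = 1
G(14) = mex{1,3,1,0} = 2
G(15) = mex{2,2,0,1} = 3
G(16) = mex{3,0,1,0} = 2
G(17) = mex{2,1,2,1} = 0
G(18) = mex{0,2,3,2} = 1
G(19) = mex{1,3,2,3} = 0
G(20) = mex{0,2,0,2} = 1
G(21) = mex{1,0,1,0} = 2
G(22) = mex{2,1,2,1} = 0
G(23) = mex{0,0,3,2} = 1
G_B(23) = 1.
Heap C, S = {7, 8, 9}:
G(0) = 0
G(1) = mex{} = 0
G(2) = mex{} = 0
G(3) = mex{} = 0
G(4) = mex{} = 0
G(5) = mex{} = 0
G(6) = mex{} = 0
G(7) = mex{0} = 1
G(8) = mex{0,0} = 1
G(9) = mex{0,0,0} = 1
G(10) = mex{0,0,0} = 1
G(11) = mex{0,0,0} = 1
G(12) = mex{0,0,0} = 1
G(13) = mex{0,0,0} = 1
G(14) = mex{1,0,0} = 2
G(15) = mex{1,1,0} = 2
G(16) = mex{1,1,1} = 0
G(17) = mex{1,1,1} = 0
G(18) = mex{1,1,1} = 0
G(19) = mex{1,1,1} = 0
G(20) = mex{1,1,1} = 0
G(21) = mex{2,1,1} = 0
G(22) = mex{2,2,1} = 0
G(23) = mex{0,2,2} = 1
G(24) = mex{0,0,2} = 1
G(25) = mex{0,0,0} = 1
G_C(25) = 1.
Combined Grundy value = 2 ⊕ 1 ⊕ 1 = 2.
A winning move leaves total XOR = 0, i.e. changes one component's Grundy value g to g ⊕ X where X is the current total.
Heap A: need g' = 2⊕2 = 0. Options: 24−1→G=1, 24−2→G=0, 24−3→G=3, 24−8→G=3. Hits: 1.
Heap B: need g' = 1⊕2 = 3. Options: 23−1→G=0, 23−4→G=0, 23−8→G=3, 23−9→G=2. Hits: 1.
Heap C: need g' = 1⊕2 = 3. Options: 25−7→G=0, 25−8→G=0, 25−9→G=0. Hits: 0.

2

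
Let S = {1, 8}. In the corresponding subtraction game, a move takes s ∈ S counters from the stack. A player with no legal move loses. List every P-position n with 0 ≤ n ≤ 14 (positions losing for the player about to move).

G(0) = 0
G(1) = mex{0} = 1
G(2) = mex{1} = 0
G(3) = mex{0} = 1
G(4) = mex{1} = 0
G(5) = mex{0} = 1
G(6) = mex{1} = 0
G(7) = mex{0} = 1
G(8) = mex{1,0} = 2
G(9) = mex{2,1} = 0
G(10) = mex{0,0} = 1
G(11) = mex{1,1} = 0
G(12) = mex{0,0} = 1
G(13) = mex{1,1} = 0
G(14) = mex{0,0} = 1
P-positions are exactly the n with G(n) = 0.

0, 2, 4, 6, 9, 11, 13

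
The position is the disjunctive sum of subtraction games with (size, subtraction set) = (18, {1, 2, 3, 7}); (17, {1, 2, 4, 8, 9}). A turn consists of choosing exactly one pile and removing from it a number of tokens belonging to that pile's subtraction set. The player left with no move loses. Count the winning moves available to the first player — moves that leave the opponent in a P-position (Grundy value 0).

3

Pile A, S = {1, 2, 3, 7}:
n :  0  1  2  3  4  5  6  7  8  9 10 11 12 13 14 15 16 17 18
G :  0  1  2  3  0  1  2  3  0  1  2  3  0  1  2  3  0  1  2
G_A(18) = 2.
Pile B, S = {1, 2, 4, 8, 9}:
n :  0  1  2  3  4  5  6  7  8  9 10 11 12 13 14 15 16 17
G :  0  1  2  0  1  2  0  1  2  3  4  5  3  0  1  2  0  1
G_B(17) = 1.
Combined Grundy value = 2 ⊕ 1 = 3.
A winning move leaves total XOR = 0, i.e. changes one component's Grundy value g to g ⊕ X where X is the current total.
Pile A: need g' = 2⊕3 = 1. Options: 18−1→G=1, 18−2→G=0, 18−3→G=3, 18−7→G=3. Hits: 1.
Pile B: need g' = 1⊕3 = 2. Options: 17−1→G=0, 17−2→G=2, 17−4→G=0, 17−8→G=3, 17−9→G=2. Hits: 2.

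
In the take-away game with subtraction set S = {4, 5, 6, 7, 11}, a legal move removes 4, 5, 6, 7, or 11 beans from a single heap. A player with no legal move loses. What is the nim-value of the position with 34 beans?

G(0) = 0
G(1) = mex{} = 0
G(2) = mex{} = 0
G(3) = mex{} = 0
G(4) = mex{0} = 1
G(5) = mex{0,0} = 1
G(6) = mex{0,0,0} = 1
G(7) = mex{0,0,0,0} = 1
G(8) = mex{1,0,0,0} = 2
G(9) = mex{1,1,0,0} = 2
G(10) = mex{1,1,1,0} = 2
G(11) = mex{1,1,1,1,0} = 2
G(12) = mex{2,1,1,1,0} = 3
G(13) = mex{2,2,1,1,0} = 3
G(14) = mex{2,2,2,1,0} = 3
G(15) = mex{2,2,2,2,1} = 0
G(16) = mex{3,2,2,2,1} = 0
G(17) = mex{3,3,2,2,1} = 0
G(18) = mex{3,3,3,2,1} = 0
G(19) = mex{0,3,3,3,2} = 1
G(20) = mex{0,0,3,3,2} = 1
G(21) = mex{0,0,0,3,2} = 1
G(22) = mex{0,0,0,0,2} = 1
G(23) = mex{1,0,0,0,3} = 2
G(24) = mex{1,1,0,0,3} = 2
G(25) = mex{1,1,1,0,3} = 2
G(26) = mex{1,1,1,1,0} = 2
G(27) = mex{2,1,1,1,0} = 3
G(28) = mex{2,2,1,1,0} = 3
G(29) = mex{2,2,2,1,0} = 3
G(30) = mex{2,2,2,2,1} = 0
G(31) = mex{3,2,2,2,1} = 0
G(32) = mex{3,3,2,2,1} = 0
G(33) = mex{3,3,3,2,1} = 0
G(34) = mex{0,3,3,3,2} = 1

1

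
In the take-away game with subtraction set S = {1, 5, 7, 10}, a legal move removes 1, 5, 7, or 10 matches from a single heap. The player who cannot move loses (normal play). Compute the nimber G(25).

0

G(0) = 0
G(1) = mex{0} = 1
G(2) = mex{1} = 0
G(3) = mex{0} = 1
G(4) = mex{1} = 0
G(5) = mex{0,0} = 1
G(6) = mex{1,1} = 0
G(7) = mex{0,0,0} = 1
G(8) = mex{1,1,1} = 0
G(9) = mex{0,0,0} = 1
G(10) = mex{1,1,1,0} = 2
G(11) = mex{2,0,0,1} = 3
G(12) = mex{3,1,1,0} = 2
G(13) = mex{2,0,0,1} = 3
G(14) = mex{3,1,1,0} = 2
G(15) = mex{2,2,0,1} = 3
G(16) = mex{3,3,1,0} = 2
G(17) = mex{2,2,2,1} = 0
G(18) = mex{0,3,3,0} = 1
G(19) = mex{1,2,2,1} = 0
G(20) = mex{0,3,3,2} = 1
G(21) = mex{1,2,2,3} = 0
G(22) = mex{0,0,3,2} = 1
G(23) = mex{1,1,2,3} = 0
G(24) = mex{0,0,0,2} = 1
G(25) = mex{1,1,1,3} = 0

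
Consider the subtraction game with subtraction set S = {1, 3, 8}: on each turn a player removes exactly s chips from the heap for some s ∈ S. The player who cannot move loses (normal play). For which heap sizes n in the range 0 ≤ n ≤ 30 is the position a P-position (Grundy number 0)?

n :  0  1  2  3  4  5  6  7  8  9 10 11 12 13 14 15 16 17 18 19 20 21 22 23 24 25 26 27 28 29 30
G :  0  1  0  1  0  1  0  1  2  3  2  0  1  0  1  0  1  0  1  2  3  2  0  1  0  1  0  1  0  1  2
P-positions are exactly the n with G(n) = 0.

0, 2, 4, 6, 11, 13, 15, 17, 22, 24, 26, 28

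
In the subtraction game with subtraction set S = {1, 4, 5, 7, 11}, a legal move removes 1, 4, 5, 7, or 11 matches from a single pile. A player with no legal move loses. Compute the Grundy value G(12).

n :  0  1  2  3  4  5  6  7  8  9 10 11 12
G :  0  1  0  1  2  3  2  3  0  1  0  1  2

2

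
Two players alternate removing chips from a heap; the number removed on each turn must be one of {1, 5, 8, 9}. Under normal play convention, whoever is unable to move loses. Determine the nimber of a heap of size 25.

3

G(0) = 0
G(1) = mex{0} = 1
G(2) = mex{1} = 0
G(3) = mex{0} = 1
G(4) = mex{1} = 0
G(5) = mex{0,0} = 1
G(6) = mex{1,1} = 0
G(7) = mex{0,0} = 1
G(8) = mex{1,1,0} = 2
G(9) = mex{2,0,1,0} = 3
G(10) = mex{3,1,0,1} = 2
G(11) = mex{2,0,1,0} = 3
G(12) = mex{3,1,0,1} = 2
G(13) = mex{2,2,1,0} = 3
G(14) = mex{3,3,0,1} = 2
G(15) = mex{2,2,1,0} = 3
G(16) = mex{3,3,2,1} = 0
G(17) = mex{0,2,3,2} = 1
G(18) = mex{1,3,2,3} = 0
G(19) = mex{0,2,3,2} = 1
G(20) = mex{1,3,2,3} = 0
G(21) = mex{0,0,3,2} = 1
G(22) = mex{1,1,2,3} = 0
G(23) = mex{0,0,3,2} = 1
G(24) = mex{1,1,0,3} = 2
G(25) = mex{2,0,1,0} = 3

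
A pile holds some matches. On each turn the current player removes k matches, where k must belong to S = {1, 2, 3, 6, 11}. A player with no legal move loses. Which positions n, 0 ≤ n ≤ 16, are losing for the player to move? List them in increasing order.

n :  0  1  2  3  4  5  6  7  8  9 10 11 12 13 14 15 16
G :  0  1  2  3  0  1  2  3  0  1  2  3  0  1  2  3  0
P-positions are exactly the n with G(n) = 0.

0, 4, 8, 12, 16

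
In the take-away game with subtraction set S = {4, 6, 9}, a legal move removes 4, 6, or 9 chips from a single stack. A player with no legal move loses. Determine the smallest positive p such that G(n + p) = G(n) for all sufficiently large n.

13

n :  0  1  2  3  4  5  6  7  8  9 10 11 12 13 14 15 16 17 18 19 20 21 22 23 24 25 26 27
G :  0  0  0  0  1  1  1  1  2  2  2  2  3  0  0  0  0  1  1  1  1  2  2  2  2  3  0  0
G(n+13) = G(n) holds for n = 0,…,8 (a full window of length max(S) = 9), so the sequence is purely periodic with period 13.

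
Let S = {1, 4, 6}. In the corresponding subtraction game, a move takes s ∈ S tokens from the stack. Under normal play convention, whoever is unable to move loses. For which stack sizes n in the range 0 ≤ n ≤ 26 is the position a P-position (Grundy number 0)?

0, 2, 5, 7, 10, 12, 15, 17, 20, 22, 25

G(0) = 0
G(1) = mex{0} = 1
G(2) = mex{1} = 0
G(3) = mex{0} = 1
G(4) = mex{1,0} = 2
G(5) = mex{2,1} = 0
G(6) = mex{0,0,0} = 1
G(7) = mex{1,1,1} = 0
G(8) = mex{0,2,0} = 1
G(9) = mex{1,0,1} = 2
G(10) = mex{2,1,2} = 0
G(11) = mex{0,0,0} = 1
G(12) = mex{1,1,1} = 0
G(13) = mex{0,2,0} = 1
G(14) = mex{1,0,1} = 2
G(15) = mex{2,1,2} = 0
G(16) = mex{0,0,0} = 1
G(17) = mex{1,1,1} = 0
G(18) = mex{0,2,0} = 1
G(19) = mex{1,0,1} = 2
G(20) = mex{2,1,2} = 0
G(21) = mex{0,0,0} = 1
G(22) = mex{1,1,1} = 0
G(23) = mex{0,2,0} = 1
G(24) = mex{1,0,1} = 2
G(25) = mex{2,1,2} = 0
G(26) = mex{0,0,0} = 1
P-positions are exactly the n with G(n) = 0.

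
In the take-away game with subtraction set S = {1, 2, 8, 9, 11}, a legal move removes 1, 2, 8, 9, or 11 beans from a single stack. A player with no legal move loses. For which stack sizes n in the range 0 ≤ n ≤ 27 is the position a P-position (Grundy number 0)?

G(0) = 0
G(1) = mex{0} = 1
G(2) = mex{1,0} = 2
G(3) = mex{2,1} = 0
G(4) = mex{0,2} = 1
G(5) = mex{1,0} = 2
G(6) = mex{2,1} = 0
G(7) = mex{0,2} = 1
G(8) = mex{1,0,0} = 2
G(9) = mex{2,1,1,0} = 3
G(10) = mex{3,2,2,1} = 0
G(11) = mex{0,3,0,2,0} = 1
G(12) = mex{1,0,1,0,1} = 2
G(13) = mex{2,1,2,1,2} = 0
G(14) = mex{0,2,0,2,0} = 1
G(15) = mex{1,0,1,0,1} = 2
G(16) = mex{2,1,2,1,2} = 0
G(17) = mex{0,2,3,2,0} = 1
G(18) = mex{1,0,0,3,1} = 2
G(19) = mex{2,1,1,0,2} = 3
G(20) = mex{3,2,2,1,3} = 0
G(21) = mex{0,3,0,2,0} = 1
G(22) = mex{1,0,1,0,1} = 2
G(23) = mex{2,1,2,1,2} = 0
G(24) = mex{0,2,0,2,0} = 1
G(25) = mex{1,0,1,0,1} = 2
G(26) = mex{2,1,2,1,2} = 0
G(27) = mex{0,2,3,2,0} = 1
P-positions are exactly the n with G(n) = 0.

0, 3, 6, 10, 13, 16, 20, 23, 26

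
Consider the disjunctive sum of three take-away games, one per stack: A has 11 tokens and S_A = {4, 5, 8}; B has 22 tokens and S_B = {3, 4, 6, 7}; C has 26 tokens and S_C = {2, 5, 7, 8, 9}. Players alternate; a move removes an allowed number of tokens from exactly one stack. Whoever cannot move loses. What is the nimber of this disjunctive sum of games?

Stack A, S = {4, 5, 8}:
G(0) = 0
G(1) = mex{} = 0
G(2) = mex{} = 0
G(3) = mex{} = 0
G(4) = mex{0} = 1
G(5) = mex{0,0} = 1
G(6) = mex{0,0} = 1
G(7) = mex{0,0} = 1
G(8) = mex{1,0,0} = 2
G(9) = mex{1,1,0} = 2
G(10) = mex{1,1,0} = 2
G(11) = mex{1,1,0} = 2
G_A(11) = 2.
Stack B, S = {3, 4, 6, 7}:
G(0) = 0
G(1) = mex{} = 0
G(2) = mex{} = 0
G(3) = mex{0} = 1
G(4) = mex{0,0} = 1
G(5) = mex{0,0} = 1
G(6) = mex{1,0,0} = 2
G(7) = mex{1,1,0,0} = 2
G(8) = mex{1,1,0,0} = 2
G(9) = mex{2,1,1,0} = 3
G(10) = mex{2,2,1,1} = 0
G(11) = mex{2,2,1,1} = 0
G(12) = mex{3,2,2,1} = 0
G(13) = mex{0,3,2,2} = 1
G(14) = mex{0,0,2,2} = 1
G(15) = mex{0,0,3,2} = 1
G(16) = mex{1,0,0,3} = 2
G(17) = mex{1,1,0,0} = 2
G(18) = mex{1,1,0,0} = 2
G(19) = mex{2,1,1,0} = 3
G(20) = mex{2,2,1,1} = 0
G(21) = mex{2,2,1,1} = 0
G(22) = mex{3,2,2,1} = 0
G_B(22) = 0.
Stack C, S = {2, 5, 7, 8, 9}:
G(0) = 0
G(1) = mex{} = 0
G(2) = mex{0} = 1
G(3) = mex{0} = 1
G(4) = mex{1} = 0
G(5) = mex{1,0} = 2
G(6) = mex{0,0} = 1
G(7) = mex{2,1,0} = 3
G(8) = mex{1,1,0,0} = 2
G(9) = mex{3,0,1,0,0} = 2
G(10) = mex{2,2,1,1,0} = 3
G(11) = mex{2,1,0,1,1} = 3
G(12) = mex{3,3,2,0,1} = 4
G(13) = mex{3,2,1,2,0} = 4
G(14) = mex{4,2,3,1,2} = 0
G(15) = mex{4,3,2,3,1} = 0
G(16) = mex{0,3,2,2,3} = 1
G(17) = mex{0,4,3,2,2} = 1
G(18) = mex{1,4,3,3,2} = 0
G(19) = mex{1,0,4,3,3} = 2
G(20) = mex{0,0,4,4,3} = 1
G(21) = mex{2,1,0,4,4} = 3
G(22) = mex{1,1,0,0,4} = 2
G(23) = mex{3,0,1,0,0} = 2
G(24) = mex{2,2,1,1,0} = 3
G(25) = mex{2,1,0,1,1} = 3
G(26) = mex{3,3,2,0,1} = 4
G_C(26) = 4.
Combined Grundy value = 2 ⊕ 0 ⊕ 4 = 6.

6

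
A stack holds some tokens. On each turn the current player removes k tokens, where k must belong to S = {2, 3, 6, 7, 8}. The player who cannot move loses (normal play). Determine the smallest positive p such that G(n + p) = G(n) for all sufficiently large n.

n :  0  1  2  3  4  5  6  7  8  9 10 11 12 13 14 15 16 17 18 19 20 21 22 23 24 25 26 27 28 29
G :  0  0  1  1  2  0  3  1  2  2  0  3  1  2  0  0  1  1  2  0  3  1  2  2  0  3  1  2  0  0
G(n+14) = G(n) holds for n = 0,…,7 (a full window of length max(S) = 8), so the sequence is purely periodic with period 14.

14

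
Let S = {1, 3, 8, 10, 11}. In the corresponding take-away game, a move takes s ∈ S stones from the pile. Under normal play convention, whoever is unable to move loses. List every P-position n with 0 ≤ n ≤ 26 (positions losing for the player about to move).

n :  0  1  2  3  4  5  6  7  8  9 10 11 12 13 14 15 16 17 18 19 20 21 22 23 24 25 26
G :  0  1  0  1  0  1  0  1  2  3  2  3  2  3  2  3  4  5  0  1  0  1  0  1  0  1  2
P-positions are exactly the n with G(n) = 0.

0, 2, 4, 6, 18, 20, 22, 24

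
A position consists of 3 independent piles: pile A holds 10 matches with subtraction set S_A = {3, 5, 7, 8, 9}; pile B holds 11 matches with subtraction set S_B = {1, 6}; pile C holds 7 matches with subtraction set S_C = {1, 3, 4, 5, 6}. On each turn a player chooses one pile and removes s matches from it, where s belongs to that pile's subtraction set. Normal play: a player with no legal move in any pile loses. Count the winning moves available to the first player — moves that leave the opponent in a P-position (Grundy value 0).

0

Pile A, S = {3, 5, 7, 8, 9}:
G(0) = 0
G(1) = mex{} = 0
G(2) = mex{} = 0
G(3) = mex{0} = 1
G(4) = mex{0} = 1
G(5) = mex{0,0} = 1
G(6) = mex{1,0} = 2
G(7) = mex{1,0,0} = 2
G(8) = mex{1,1,0,0} = 2
G(9) = mex{2,1,0,0,0} = 3
G(10) = mex{2,1,1,0,0} = 3
G_A(10) = 3.
Pile B, S = {1, 6}:
G(0) = 0
G(1) = mex{0} = 1
G(2) = mex{1} = 0
G(3) = mex{0} = 1
G(4) = mex{1} = 0
G(5) = mex{0} = 1
G(6) = mex{1,0} = 2
G(7) = mex{2,1} = 0
G(8) = mex{0,0} = 1
G(9) = mex{1,1} = 0
G(10) = mex{0,0} = 1
G(11) = mex{1,1} = 0
G_B(11) = 0.
Pile C, S = {1, 3, 4, 5, 6}:
n : 0 1 2 3 4 5 6 7
G : 0 1 0 1 2 3 2 3
G_C(7) = 3.
Combined Grundy value = 3 ⊕ 0 ⊕ 3 = 0.
A winning move leaves total XOR = 0, i.e. changes one component's Grundy value g to g ⊕ X where X is the current total.
Pile A: target g' = 3⊕0 = 3, but every legal move changes the Grundy value (mex property), so 0 moves.
Pile B: target g' = 0⊕0 = 0, but every legal move changes the Grundy value (mex property), so 0 moves.
Pile C: target g' = 3⊕0 = 3, but every legal move changes the Grundy value (mex property), so 0 moves.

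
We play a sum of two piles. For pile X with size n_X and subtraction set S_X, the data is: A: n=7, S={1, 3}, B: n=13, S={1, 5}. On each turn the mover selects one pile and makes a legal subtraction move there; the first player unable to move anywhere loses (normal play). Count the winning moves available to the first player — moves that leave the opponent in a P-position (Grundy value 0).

0

Pile A, S = {1, 3}:
G(0) = 0
G(1) = mex{0} = 1
G(2) = mex{1} = 0
G(3) = mex{0,0} = 1
G(4) = mex{1,1} = 0
G(5) = mex{0,0} = 1
G(6) = mex{1,1} = 0
G(7) = mex{0,0} = 1
G_A(7) = 1.
Pile B, S = {1, 5}:
G(0) = 0
G(1) = mex{0} = 1
G(2) = mex{1} = 0
G(3) = mex{0} = 1
G(4) = mex{1} = 0
G(5) = mex{0,0} = 1
G(6) = mex{1,1} = 0
G(7) = mex{0,0} = 1
G(8) = mex{1,1} = 0
G(9) = mex{0,0} = 1
G(10) = mex{1,1} = 0
G(11) = mex{0,0} = 1
G(12) = mex{1,1} = 0
G(13) = mex{0,0} = 1
G_B(13) = 1.
Combined Grundy value = 1 ⊕ 1 = 0.
A winning move leaves total XOR = 0, i.e. changes one component's Grundy value g to g ⊕ X where X is the current total.
Pile A: target g' = 1⊕0 = 1, but every legal move changes the Grundy value (mex property), so 0 moves.
Pile B: target g' = 1⊕0 = 1, but every legal move changes the Grundy value (mex property), so 0 moves.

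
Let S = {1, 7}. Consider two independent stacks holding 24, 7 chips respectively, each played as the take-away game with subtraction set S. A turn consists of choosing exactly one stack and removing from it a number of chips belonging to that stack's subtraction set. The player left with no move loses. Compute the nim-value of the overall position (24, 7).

All stacks use S = {1, 7}:
n :  0  1  2  3  4  5  6  7  8  9 10 11 12 13 14 15 16 17 18 19 20 21 22 23 24
G :  0  1  0  1  0  1  0  1  0  1  0  1  0  1  0  1  0  1  0  1  0  1  0  1  0
Stack A: G(24) = 0.
Stack B: G(7) = 1.
Combined Grundy value = 0 ⊕ 1 = 1.

1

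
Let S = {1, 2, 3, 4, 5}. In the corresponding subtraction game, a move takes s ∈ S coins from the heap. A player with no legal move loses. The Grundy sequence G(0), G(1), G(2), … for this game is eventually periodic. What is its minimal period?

G(0) = 0
G(1) = mex{0} = 1
G(2) = mex{1,0} = 2
G(3) = mex{2,1,0} = 3
G(4) = mex{3,2,1,0} = 4
G(5) = mex{4,3,2,1,0} = 5
G(6) = mex{5,4,3,2,1} = 0
G(7) = mex{0,5,4,3,2} = 1
G(8) = mex{1,0,5,4,3} = 2
G(9) = mex{2,1,0,5,4} = 3
G(10) = mex{3,2,1,0,5} = 4
G(11) = mex{4,3,2,1,0} = 5
G(12) = mex{5,4,3,2,1} = 0
G(13) = mex{0,5,4,3,2} = 1
G(14) = mex{1,0,5,4,3} = 2
G(n+6) = G(n) holds for n = 0,…,4 (a full window of length max(S) = 5), so the sequence is purely periodic with period 6.

6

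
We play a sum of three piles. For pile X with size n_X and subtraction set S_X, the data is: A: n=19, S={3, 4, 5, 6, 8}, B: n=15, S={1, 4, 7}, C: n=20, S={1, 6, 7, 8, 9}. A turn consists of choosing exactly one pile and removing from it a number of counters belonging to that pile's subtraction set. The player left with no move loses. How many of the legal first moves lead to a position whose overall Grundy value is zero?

Pile A, S = {3, 4, 5, 6, 8}:
G(0) = 0
G(1) = mex{} = 0
G(2) = mex{} = 0
G(3) = mex{0} = 1
G(4) = mex{0,0} = 1
G(5) = mex{0,0,0} = 1
G(6) = mex{1,0,0,0} = 2
G(7) = mex{1,1,0,0} = 2
G(8) = mex{1,1,1,0,0} = 2
G(9) = mex{2,1,1,1,0} = 3
G(10) = mex{2,2,1,1,0} = 3
G(11) = mex{2,2,2,1,1} = 0
G(12) = mex{3,2,2,2,1} = 0
G(13) = mex{3,3,2,2,1} = 0
G(14) = mex{0,3,3,2,2} = 1
G(15) = mex{0,0,3,3,2} = 1
G(16) = mex{0,0,0,3,2} = 1
G(17) = mex{1,0,0,0,3} = 2
G(18) = mex{1,1,0,0,3} = 2
G(19) = mex{1,1,1,0,0} = 2
G_A(19) = 2.
Pile B, S = {1, 4, 7}:
G(0) = 0
G(1) = mex{0} = 1
G(2) = mex{1} = 0
G(3) = mex{0} = 1
G(4) = mex{1,0} = 2
G(5) = mex{2,1} = 0
G(6) = mex{0,0} = 1
G(7) = mex{1,1,0} = 2
G(8) = mex{2,2,1} = 0
G(9) = mex{0,0,0} = 1
G(10) = mex{1,1,1} = 0
G(11) = mex{0,2,2} = 1
G(12) = mex{1,0,0} = 2
G(13) = mex{2,1,1} = 0
G(14) = mex{0,0,2} = 1
G(15) = mex{1,1,0} = 2
G_B(15) = 2.
Pile C, S = {1, 6, 7, 8, 9}:
n :  0  1  2  3  4  5  6  7  8  9 10 11 12 13 14 15 16 17 18 19 20
G :  0  1  0  1  0  1  2  3  2  3  2  3  4  5  0  1  0  1  0  1  2
G_C(20) = 2.
Combined Grundy value = 2 ⊕ 2 ⊕ 2 = 2.
A winning move leaves total XOR = 0, i.e. changes one component's Grundy value g to g ⊕ X where X is the current total.
Pile A: need g' = 2⊕2 = 0. Options: 19−3→G=1, 19−4→G=1, 19−5→G=1, 19−6→G=0, 19−8→G=0. Hits: 2.
Pile B: need g' = 2⊕2 = 0. Options: 15−1→G=1, 15−4→G=1, 15−7→G=0. Hits: 1.
Pile C: need g' = 2⊕2 = 0. Options: 20−1→G=1, 20−6→G=0, 20−7→G=5, 20−8→G=4, 20−9→G=3. Hits: 1.

4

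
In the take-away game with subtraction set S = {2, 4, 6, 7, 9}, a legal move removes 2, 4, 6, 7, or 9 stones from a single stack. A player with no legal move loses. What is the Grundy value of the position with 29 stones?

3

n :  0  1  2  3  4  5  6  7  8  9 10 11 12 13 14 15 16 17 18 19 20 21 22 23 24 25 26 27 28 29
G :  0  0  1  1  2  2  3  3  4  4  5  0  0  1  1  2  2  3  3  4  4  5  0  0  1  1  2  2  3  3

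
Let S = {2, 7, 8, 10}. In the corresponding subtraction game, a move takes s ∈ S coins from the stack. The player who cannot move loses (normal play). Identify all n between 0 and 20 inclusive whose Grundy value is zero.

n :  0  1  2  3  4  5  6  7  8  9 10 11 12 13 14 15 16 17 18 19 20
G :  0  0  1  1  0  0  1  1  2  2  3  3  2  2  3  3  0  0  1  1  0
P-positions are exactly the n with G(n) = 0.

0, 1, 4, 5, 16, 17, 20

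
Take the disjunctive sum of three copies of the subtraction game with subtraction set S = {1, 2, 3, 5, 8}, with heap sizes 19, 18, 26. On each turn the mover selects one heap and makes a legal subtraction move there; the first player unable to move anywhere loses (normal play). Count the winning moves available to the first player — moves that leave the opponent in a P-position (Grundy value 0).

2

All heaps use S = {1, 2, 3, 5, 8}:
G(0) = 0
G(1) = mex{0} = 1
G(2) = mex{1,0} = 2
G(3) = mex{2,1,0} = 3
G(4) = mex{3,2,1} = 0
G(5) = mex{0,3,2,0} = 1
G(6) = mex{1,0,3,1} = 2
G(7) = mex{2,1,0,2} = 3
G(8) = mex{3,2,1,3,0} = 4
G(9) = mex{4,3,2,0,1} = 5
G(10) = mex{5,4,3,1,2} = 0
G(11) = mex{0,5,4,2,3} = 1
G(12) = mex{1,0,5,3,0} = 2
G(13) = mex{2,1,0,4,1} = 3
G(14) = mex{3,2,1,5,2} = 0
G(15) = mex{0,3,2,0,3} = 1
G(16) = mex{1,0,3,1,4} = 2
G(17) = mex{2,1,0,2,5} = 3
G(18) = mex{3,2,1,3,0} = 4
G(19) = mex{4,3,2,0,1} = 5
G(20) = mex{5,4,3,1,2} = 0
G(21) = mex{0,5,4,2,3} = 1
G(22) = mex{1,0,5,3,0} = 2
G(23) = mex{2,1,0,4,1} = 3
G(24) = mex{3,2,1,5,2} = 0
G(25) = mex{0,3,2,0,3} = 1
G(26) = mex{1,0,3,1,4} = 2
Heap A: G(19) = 5.
Heap B: G(18) = 4.
Heap C: G(26) = 2.
Combined Grundy value = 5 ⊕ 4 ⊕ 2 = 3.
A winning move leaves total XOR = 0, i.e. changes one component's Grundy value g to g ⊕ X where X is the current total.
Heap A: need g' = 5⊕3 = 6. Options: 19−1→G=4, 19−2→G=3, 19−3→G=2, 19−5→G=0, 19−8→G=1. Hits: 0.
Heap B: need g' = 4⊕3 = 7. Options: 18−1→G=3, 18−2→G=2, 18−3→G=1, 18−5→G=3, 18−8→G=0. Hits: 0.
Heap C: need g' = 2⊕3 = 1. Options: 26−1→G=1, 26−2→G=0, 26−3→G=3, 26−5→G=1, 26−8→G=4. Hits: 2.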